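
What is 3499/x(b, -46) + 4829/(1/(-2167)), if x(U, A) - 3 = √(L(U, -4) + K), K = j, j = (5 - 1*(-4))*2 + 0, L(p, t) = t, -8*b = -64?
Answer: -52332712/5 + 3499*√14/5 ≈ -1.0464e+7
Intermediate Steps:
b = 8 (b = -⅛*(-64) = 8)
j = 18 (j = (5 + 4)*2 + 0 = 9*2 + 0 = 18 + 0 = 18)
K = 18
x(U, A) = 3 + √14 (x(U, A) = 3 + √(-4 + 18) = 3 + √14)
3499/x(b, -46) + 4829/(1/(-2167)) = 3499/(3 + √14) + 4829/(1/(-2167)) = 3499/(3 + √14) + 4829/(-1/2167) = 3499/(3 + √14) + 4829*(-2167) = 3499/(3 + √14) - 10464443 = -10464443 + 3499/(3 + √14)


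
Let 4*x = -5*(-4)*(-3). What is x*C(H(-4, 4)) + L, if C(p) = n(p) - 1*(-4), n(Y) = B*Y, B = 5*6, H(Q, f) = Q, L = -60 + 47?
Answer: 1727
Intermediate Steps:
L = -13
B = 30
n(Y) = 30*Y
x = -15 (x = (-5*(-4)*(-3))/4 = (20*(-3))/4 = (1/4)*(-60) = -15)
C(p) = 4 + 30*p (C(p) = 30*p - 1*(-4) = 30*p + 4 = 4 + 30*p)
x*C(H(-4, 4)) + L = -15*(4 + 30*(-4)) - 13 = -15*(4 - 120) - 13 = -15*(-116) - 13 = 1740 - 13 = 1727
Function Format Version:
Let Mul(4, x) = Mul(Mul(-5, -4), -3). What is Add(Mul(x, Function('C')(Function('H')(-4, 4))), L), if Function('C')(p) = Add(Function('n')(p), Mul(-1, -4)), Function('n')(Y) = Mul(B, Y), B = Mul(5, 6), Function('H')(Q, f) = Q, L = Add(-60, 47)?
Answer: 1727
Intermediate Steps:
L = -13
B = 30
Function('n')(Y) = Mul(30, Y)
x = -15 (x = Mul(Rational(1, 4), Mul(Mul(-5, -4), -3)) = Mul(Rational(1, 4), Mul(20, -3)) = Mul(Rational(1, 4), -60) = -15)
Function('C')(p) = Add(4, Mul(30, p)) (Function('C')(p) = Add(Mul(30, p), Mul(-1, -4)) = Add(Mul(30, p), 4) = Add(4, Mul(30, p)))
Add(Mul(x, Function('C')(Function('H')(-4, 4))), L) = Add(Mul(-15, Add(4, Mul(30, -4))), -13) = Add(Mul(-15, Add(4, -120)), -13) = Add(Mul(-15, -116), -13) = Add(1740, -13) = 1727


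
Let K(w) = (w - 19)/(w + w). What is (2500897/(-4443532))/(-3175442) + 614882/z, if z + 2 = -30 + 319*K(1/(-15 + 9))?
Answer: 17352189203151159053/516728833706834424 ≈ 33.581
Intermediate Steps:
K(w) = (-19 + w)/(2*w) (K(w) = (-19 + w)/((2*w)) = (-19 + w)*(1/(2*w)) = (-19 + w)/(2*w))
z = 36621/2 (z = -2 + (-30 + 319*((-19 + 1/(-15 + 9))/(2*(1/(-15 + 9))))) = -2 + (-30 + 319*((-19 + 1/(-6))/(2*(1/(-6))))) = -2 + (-30 + 319*((-19 - 1/6)/(2*(-1/6)))) = -2 + (-30 + 319*((1/2)*(-6)*(-115/6))) = -2 + (-30 + 319*(115/2)) = -2 + (-30 + 36685/2) = -2 + 36625/2 = 36621/2 ≈ 18311.)
(2500897/(-4443532))/(-3175442) + 614882/z = (2500897/(-4443532))/(-3175442) + 614882/(36621/2) = (2500897*(-1/4443532))*(-1/3175442) + 614882*(2/36621) = -2500897/4443532*(-1/3175442) + 1229764/36621 = 2500897/14110178141144 + 1229764/36621 = 17352189203151159053/516728833706834424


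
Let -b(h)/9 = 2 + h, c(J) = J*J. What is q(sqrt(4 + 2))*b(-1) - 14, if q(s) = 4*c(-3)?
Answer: -338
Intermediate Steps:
c(J) = J**2
q(s) = 36 (q(s) = 4*(-3)**2 = 4*9 = 36)
b(h) = -18 - 9*h (b(h) = -9*(2 + h) = -18 - 9*h)
q(sqrt(4 + 2))*b(-1) - 14 = 36*(-18 - 9*(-1)) - 14 = 36*(-18 + 9) - 14 = 36*(-9) - 14 = -324 - 14 = -338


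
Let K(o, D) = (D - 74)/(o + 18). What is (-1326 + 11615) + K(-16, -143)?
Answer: 20361/2 ≈ 10181.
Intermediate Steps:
K(o, D) = (-74 + D)/(18 + o)
(-1326 + 11615) + K(-16, -143) = (-1326 + 11615) + (-74 - 143)/(18 - 16) = 10289 - 217/2 = 20361/2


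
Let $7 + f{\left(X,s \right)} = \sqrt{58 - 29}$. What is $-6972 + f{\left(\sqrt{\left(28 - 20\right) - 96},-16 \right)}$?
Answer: $-6979 + \sqrt{29} \approx -6973.6$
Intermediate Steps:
$f{\left(X,s \right)} = -7 + \sqrt{29}$ ($f{\left(X,s \right)} = -7 + \sqrt{58 - 29} = -7 + \sqrt{29}$)
$-6972 + f{\left(\sqrt{\left(28 - 20\right) - 96},-16 \right)} = -6972 - \left(7 - \sqrt{29}\right) = -6979 + \sqrt{29}$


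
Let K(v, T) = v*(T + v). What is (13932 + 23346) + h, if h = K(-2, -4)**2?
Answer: 37422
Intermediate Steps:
h = 144 (h = (-2*(-4 - 2))**2 = (-2*(-6))**2 = 12**2 = 144)
(13932 + 23346) + h = (13932 + 23346) + 144 = 37278 + 144 = 37422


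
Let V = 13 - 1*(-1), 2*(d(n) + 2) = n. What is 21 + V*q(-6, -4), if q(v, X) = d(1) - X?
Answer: 56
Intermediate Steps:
d(n) = -2 + n/2
V = 14 (V = 13 + 1 = 14)
q(v, X) = -3/2 - X (q(v, X) = (-2 + (½)*1) - X = (-2 + ½) - X = -3/2 - X)
21 + V*q(-6, -4) = 21 + 14*(-3/2 - 1*(-4)) = 21 + 14*(-3/2 + 4) = 21 + 14*(5/2) = 21 + 35 = 56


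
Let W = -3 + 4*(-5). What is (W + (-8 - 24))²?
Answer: 3025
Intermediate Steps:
W = -23 (W = -3 - 20 = -23)
(W + (-8 - 24))² = (-23 + (-8 - 24))² = (-23 - 32)² = (-55)² = 3025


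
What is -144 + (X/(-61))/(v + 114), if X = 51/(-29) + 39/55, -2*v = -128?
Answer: -1246931883/8659255 ≈ -144.00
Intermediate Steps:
v = 64 (v = -½*(-128) = 64)
X = -1674/1595 (X = 51*(-1/29) + 39*(1/55) = -51/29 + 39/55 = -1674/1595 ≈ -1.0495)
-144 + (X/(-61))/(v + 114) = -144 + (-1674/1595/(-61))/(64 + 114) = -144 + (-1674/1595*(-1/61))/178 = -144 + (1/178)*(1674/97295) = -144 + 837/8659255 = -1246931883/8659255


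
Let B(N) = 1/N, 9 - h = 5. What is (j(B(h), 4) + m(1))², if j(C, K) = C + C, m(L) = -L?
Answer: ¼ ≈ 0.25000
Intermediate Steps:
h = 4 (h = 9 - 1*5 = 9 - 5 = 4)
j(C, K) = 2*C
(j(B(h), 4) + m(1))² = (2/4 - 1*1)² = (2*(¼) - 1)² = (½ - 1)² = (-½)² = ¼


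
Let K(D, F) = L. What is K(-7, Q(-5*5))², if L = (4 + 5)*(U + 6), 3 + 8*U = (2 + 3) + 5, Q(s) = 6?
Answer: 245025/64 ≈ 3828.5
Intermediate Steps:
U = 7/8 (U = -3/8 + ((2 + 3) + 5)/8 = -3/8 + (5 + 5)/8 = -3/8 + (⅛)*10 = -3/8 + 5/4 = 7/8 ≈ 0.87500)
L = 495/8 (L = (4 + 5)*(7/8 + 6) = 9*(55/8) = 495/8 ≈ 61.875)
K(D, F) = 495/8
K(-7, Q(-5*5))² = (495/8)² = 245025/64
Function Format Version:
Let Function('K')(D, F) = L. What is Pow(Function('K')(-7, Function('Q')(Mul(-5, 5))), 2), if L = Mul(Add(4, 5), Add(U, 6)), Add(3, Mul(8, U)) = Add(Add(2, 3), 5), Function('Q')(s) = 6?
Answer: Rational(245025, 64) ≈ 3828.5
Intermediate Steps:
U = Rational(7, 8) (U = Add(Rational(-3, 8), Mul(Rational(1, 8), Add(Add(2, 3), 5))) = Add(Rational(-3, 8), Mul(Rational(1, 8), Add(5, 5))) = Add(Rational(-3, 8), Mul(Rational(1, 8), 10)) = Add(Rational(-3, 8), Rational(5, 4)) = Rational(7, 8) ≈ 0.87500)
L = Rational(495, 8) (L = Mul(Add(4, 5), Add(Rational(7, 8), 6)) = Mul(9, Rational(55, 8)) = Rational(495, 8) ≈ 61.875)
Function('K')(D, F) = Rational(495, 8)
Pow(Function('K')(-7, Function('Q')(Mul(-5, 5))), 2) = Pow(Rational(495, 8), 2) = Rational(245025, 64)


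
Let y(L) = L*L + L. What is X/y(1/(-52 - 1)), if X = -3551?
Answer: 9974759/52 ≈ 1.9182e+5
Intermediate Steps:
y(L) = L + L**2 (y(L) = L**2 + L = L + L**2)
X/y(1/(-52 - 1)) = -3551*(-52 - 1)/(1 + 1/(-52 - 1)) = -3551*(-53/(1 + 1/(-53))) = -3551*(-53/(1 - 1/53)) = -3551/((-1/53*52/53)) = -3551/(-52/2809) = -3551*(-2809/52) = 9974759/52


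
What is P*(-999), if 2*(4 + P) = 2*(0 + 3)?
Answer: 999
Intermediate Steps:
P = -1 (P = -4 + (2*(0 + 3))/2 = -4 + (2*3)/2 = -4 + (1/2)*6 = -4 + 3 = -1)
P*(-999) = -1*(-999) = 999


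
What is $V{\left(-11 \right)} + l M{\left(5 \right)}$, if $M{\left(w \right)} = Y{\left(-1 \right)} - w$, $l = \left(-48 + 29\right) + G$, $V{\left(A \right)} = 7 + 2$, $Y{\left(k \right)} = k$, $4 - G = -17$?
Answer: $-3$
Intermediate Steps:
$G = 21$ ($G = 4 - -17 = 4 + 17 = 21$)
$V{\left(A \right)} = 9$
$l = 2$ ($l = \left(-48 + 29\right) + 21 = -19 + 21 = 2$)
$M{\left(w \right)} = -1 - w$
$V{\left(-11 \right)} + l M{\left(5 \right)} = 9 + 2 \left(-1 - 5\right) = 9 + 2 \left(-6\right) = 9 - 12 = -3$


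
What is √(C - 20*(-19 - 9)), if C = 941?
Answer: √1501 ≈ 38.743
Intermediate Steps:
√(C - 20*(-19 - 9)) = √(941 - 20*(-19 - 9)) = √(941 - 20*(-28)) = √(941 + 560) = √1501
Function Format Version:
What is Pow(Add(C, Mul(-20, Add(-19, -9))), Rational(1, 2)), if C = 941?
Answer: Pow(1501, Rational(1, 2)) ≈ 38.743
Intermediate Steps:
Pow(Add(C, Mul(-20, Add(-19, -9))), Rational(1, 2)) = Pow(Add(941, Mul(-20, Add(-19, -9))), Rational(1, 2)) = Pow(Add(941, Mul(-20, -28)), Rational(1, 2)) = Pow(Add(941, 560), Rational(1, 2)) = Pow(1501, Rational(1, 2))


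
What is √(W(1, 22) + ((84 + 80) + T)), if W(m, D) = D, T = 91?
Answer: √277 ≈ 16.643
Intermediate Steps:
√(W(1, 22) + ((84 + 80) + T)) = √(22 + ((84 + 80) + 91)) = √(22 + (164 + 91)) = √(22 + 255) = √277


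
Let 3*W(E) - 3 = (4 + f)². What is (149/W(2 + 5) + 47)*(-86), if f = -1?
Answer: -14491/2 ≈ -7245.5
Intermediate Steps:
W(E) = 4 (W(E) = 1 + (4 - 1)²/3 = 1 + (⅓)*3² = 1 + (⅓)*9 = 1 + 3 = 4)
(149/W(2 + 5) + 47)*(-86) = (149/4 + 47)*(-86) = (337/4)*(-86) = -14491/2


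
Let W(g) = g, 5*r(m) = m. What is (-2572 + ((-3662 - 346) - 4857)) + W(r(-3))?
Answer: -57188/5 ≈ -11438.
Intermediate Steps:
r(m) = m/5
(-2572 + ((-3662 - 346) - 4857)) + W(r(-3)) = (-2572 + ((-3662 - 346) - 4857)) + (1/5)*(-3) = (-2572 + (-4008 - 4857)) - 3/5 = (-2572 - 8865) - 3/5 = -11437 - 3/5 = -57188/5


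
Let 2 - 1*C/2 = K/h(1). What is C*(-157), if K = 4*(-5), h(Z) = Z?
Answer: -6908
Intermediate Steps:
K = -20
C = 44 (C = 4 - (-40)/1 = 4 - (-40) = 4 - 2*(-20) = 4 + 40 = 44)
C*(-157) = 44*(-157) = -6908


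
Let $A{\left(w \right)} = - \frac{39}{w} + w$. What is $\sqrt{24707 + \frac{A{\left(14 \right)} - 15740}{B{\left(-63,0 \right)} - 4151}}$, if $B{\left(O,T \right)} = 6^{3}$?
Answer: $\frac{\sqrt{74995605409970}}{55090} \approx 157.2$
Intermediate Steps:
$A{\left(w \right)} = w - \frac{39}{w}$
$B{\left(O,T \right)} = 216$
$\sqrt{24707 + \frac{A{\left(14 \right)} - 15740}{B{\left(-63,0 \right)} - 4151}} = \sqrt{24707 + \frac{\left(14 - \frac{39}{14}\right) - 15740}{216 - 4151}} = \sqrt{24707 + \frac{\left(14 - \frac{39}{14}\right) - 15740}{-3935}} = \sqrt{24707 + \left(\left(14 - \frac{39}{14}\right) - 15740\right) \left(- \frac{1}{3935}\right)} = \sqrt{24707 + \left(\frac{157}{14} - 15740\right) \left(- \frac{1}{3935}\right)} = \sqrt{24707 - - \frac{220203}{55090}} = \sqrt{24707 + \frac{220203}{55090}} = \sqrt{\frac{1361328833}{55090}} = \frac{\sqrt{74995605409970}}{55090}$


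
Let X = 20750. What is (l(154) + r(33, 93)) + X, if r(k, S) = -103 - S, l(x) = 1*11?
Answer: 20565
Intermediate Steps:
l(x) = 11
(l(154) + r(33, 93)) + X = (11 + (-103 - 1*93)) + 20750 = (11 + (-103 - 93)) + 20750 = (11 - 196) + 20750 = -185 + 20750 = 20565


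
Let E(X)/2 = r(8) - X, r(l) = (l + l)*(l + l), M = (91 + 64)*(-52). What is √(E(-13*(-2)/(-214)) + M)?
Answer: I*√86414270/107 ≈ 86.878*I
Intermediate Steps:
M = -8060 (M = 155*(-52) = -8060)
r(l) = 4*l² (r(l) = (2*l)*(2*l) = 4*l²)
E(X) = 512 - 2*X (E(X) = 2*(4*8² - X) = 2*(4*64 - X) = 2*(256 - X) = 512 - 2*X)
√(E(-13*(-2)/(-214)) + M) = √((512 - 2*(-13*(-2))/(-214)) - 8060) = √((512 - 52*(-1)/214) - 8060) = √((512 - 2*(-13/107)) - 8060) = √((512 + 26/107) - 8060) = √(54810/107 - 8060) = √(-807610/107) = I*√86414270/107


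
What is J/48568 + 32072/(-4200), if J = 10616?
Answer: -23641964/3187275 ≈ -7.4176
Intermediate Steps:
J/48568 + 32072/(-4200) = 10616/48568 + 32072/(-4200) = 10616*(1/48568) + 32072*(-1/4200) = 1327/6071 - 4009/525 = -23641964/3187275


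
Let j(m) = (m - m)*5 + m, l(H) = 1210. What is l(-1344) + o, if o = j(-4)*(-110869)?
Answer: 444686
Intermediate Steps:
j(m) = m (j(m) = 0*5 + m = 0 + m = m)
o = 443476 (o = -4*(-110869) = 443476)
l(-1344) + o = 1210 + 443476 = 444686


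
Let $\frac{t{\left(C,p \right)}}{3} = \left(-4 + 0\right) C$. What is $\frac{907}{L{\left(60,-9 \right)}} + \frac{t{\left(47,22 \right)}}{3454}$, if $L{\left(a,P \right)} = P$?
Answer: $- \frac{1568927}{15543} \approx -100.94$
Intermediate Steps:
$t{\left(C,p \right)} = - 12 C$ ($t{\left(C,p \right)} = 3 \left(-4 + 0\right) C = 3 \left(- 4 C\right) = - 12 C$)
$\frac{907}{L{\left(60,-9 \right)}} + \frac{t{\left(47,22 \right)}}{3454} = \frac{907}{-9} + \frac{\left(-12\right) 47}{3454} = 907 \left(- \frac{1}{9}\right) - \frac{282}{1727} = - \frac{907}{9} - \frac{282}{1727} = - \frac{1568927}{15543}$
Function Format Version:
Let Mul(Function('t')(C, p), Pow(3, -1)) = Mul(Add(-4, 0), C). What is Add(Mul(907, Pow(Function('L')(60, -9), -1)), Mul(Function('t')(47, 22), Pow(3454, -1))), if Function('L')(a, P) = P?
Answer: Rational(-1568927, 15543) ≈ -100.94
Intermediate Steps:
Function('t')(C, p) = Mul(-12, C) (Function('t')(C, p) = Mul(3, Mul(Add(-4, 0), C)) = Mul(3, Mul(-4, C)) = Mul(-12, C))
Add(Mul(907, Pow(Function('L')(60, -9), -1)), Mul(Function('t')(47, 22), Pow(3454, -1))) = Add(Mul(907, Pow(-9, -1)), Mul(Mul(-12, 47), Pow(3454, -1))) = Add(Mul(907, Rational(-1, 9)), Mul(-564, Rational(1, 3454))) = Add(Rational(-907, 9), Rational(-282, 1727)) = Rational(-1568927, 15543)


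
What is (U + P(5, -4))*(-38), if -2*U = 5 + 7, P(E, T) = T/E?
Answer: 1292/5 ≈ 258.40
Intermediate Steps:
U = -6 (U = -(5 + 7)/2 = -1/2*12 = -6)
(U + P(5, -4))*(-38) = (-6 - 4/5)*(-38) = -34/5*(-38) = 1292/5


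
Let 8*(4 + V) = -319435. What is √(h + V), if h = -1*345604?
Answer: I*√6168598/4 ≈ 620.92*I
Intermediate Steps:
V = -319467/8 (V = -4 + (⅛)*(-319435) = -4 - 319435/8 = -319467/8 ≈ -39933.)
h = -345604
√(h + V) = √(-345604 - 319467/8) = √(-3084299/8) = I*√6168598/4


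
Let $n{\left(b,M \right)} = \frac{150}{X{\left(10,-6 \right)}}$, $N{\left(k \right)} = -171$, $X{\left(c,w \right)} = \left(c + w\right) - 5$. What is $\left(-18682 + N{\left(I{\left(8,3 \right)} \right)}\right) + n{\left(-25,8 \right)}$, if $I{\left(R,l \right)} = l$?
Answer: $-19003$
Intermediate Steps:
$X{\left(c,w \right)} = -5 + c + w$
$n{\left(b,M \right)} = -150$ ($n{\left(b,M \right)} = \frac{150}{-5 + 10 - 6} = \frac{150}{-1} = 150 \left(-1\right) = -150$)
$\left(-18682 + N{\left(I{\left(8,3 \right)} \right)}\right) + n{\left(-25,8 \right)} = \left(-18682 - 171\right) - 150 = -18853 - 150 = -19003$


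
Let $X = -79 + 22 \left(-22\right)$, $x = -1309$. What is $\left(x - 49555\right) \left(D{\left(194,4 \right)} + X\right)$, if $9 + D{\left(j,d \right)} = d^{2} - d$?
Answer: $28483840$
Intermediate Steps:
$X = -563$ ($X = -79 - 484 = -563$)
$D{\left(j,d \right)} = -9 + d^{2} - d$ ($D{\left(j,d \right)} = -9 + \left(d^{2} - d\right) = -9 + d^{2} - d$)
$\left(x - 49555\right) \left(D{\left(194,4 \right)} + X\right) = \left(-1309 - 49555\right) \left(\left(-9 + 4^{2} - 4\right) - 563\right) = - 50864 \left(\left(-9 + 16 - 4\right) - 563\right) = - 50864 \left(3 - 563\right) = \left(-50864\right) \left(-560\right) = 28483840$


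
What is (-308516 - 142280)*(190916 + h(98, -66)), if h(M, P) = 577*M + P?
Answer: -111525127216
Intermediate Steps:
h(M, P) = P + 577*M
(-308516 - 142280)*(190916 + h(98, -66)) = (-308516 - 142280)*(190916 + (-66 + 577*98)) = -450796*(190916 + (-66 + 56546)) = -450796*(190916 + 56480) = -450796*247396 = -111525127216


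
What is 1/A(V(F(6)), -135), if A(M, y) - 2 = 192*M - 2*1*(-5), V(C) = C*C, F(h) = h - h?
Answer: 1/12 ≈ 0.083333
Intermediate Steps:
F(h) = 0
V(C) = C**2
A(M, y) = 12 + 192*M (A(M, y) = 2 + (192*M - 2*1*(-5)) = 2 + (192*M - 2*(-5)) = 2 + (192*M + 10) = 2 + (10 + 192*M) = 12 + 192*M)
1/A(V(F(6)), -135) = 1/(12 + 192*0**2) = 1/(12 + 192*0) = 1/(12 + 0) = 1/12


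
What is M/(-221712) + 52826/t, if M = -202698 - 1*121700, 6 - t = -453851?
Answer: 79471230599/50312771592 ≈ 1.5795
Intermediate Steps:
t = 453857 (t = 6 - 1*(-453851) = 6 + 453851 = 453857)
M = -324398 (M = -202698 - 121700 = -324398)
M/(-221712) + 52826/t = -324398/(-221712) + 52826/453857 = -324398*(-1/221712) + 52826*(1/453857) = 162199/110856 + 52826/453857 = 79471230599/50312771592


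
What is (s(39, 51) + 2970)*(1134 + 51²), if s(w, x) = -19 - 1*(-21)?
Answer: 11100420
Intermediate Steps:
s(w, x) = 2 (s(w, x) = -19 + 21 = 2)
(s(39, 51) + 2970)*(1134 + 51²) = (2 + 2970)*(1134 + 51²) = 2972*(1134 + 2601) = 2972*3735 = 11100420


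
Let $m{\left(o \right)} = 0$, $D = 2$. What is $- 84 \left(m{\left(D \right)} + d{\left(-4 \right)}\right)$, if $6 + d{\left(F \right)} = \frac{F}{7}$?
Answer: $552$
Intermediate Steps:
$d{\left(F \right)} = -6 + \frac{F}{7}$
$- 84 \left(m{\left(D \right)} + d{\left(-4 \right)}\right) = - 84 \left(0 + \left(-6 + \frac{1}{7} \left(-4\right)\right)\right) = - 84 \left(0 - \frac{46}{7}\right) = \left(-84\right) \left(- \frac{46}{7}\right) = 552$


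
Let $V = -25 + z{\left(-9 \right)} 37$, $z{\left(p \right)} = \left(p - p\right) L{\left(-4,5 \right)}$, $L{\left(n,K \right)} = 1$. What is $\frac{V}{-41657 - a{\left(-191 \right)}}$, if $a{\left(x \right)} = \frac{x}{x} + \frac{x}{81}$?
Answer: $\frac{2025}{3374107} \approx 0.00060016$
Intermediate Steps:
$z{\left(p \right)} = 0$ ($z{\left(p \right)} = \left(p - p\right) 1 = 0 \cdot 1 = 0$)
$a{\left(x \right)} = 1 + \frac{x}{81}$ ($a{\left(x \right)} = 1 + x \frac{1}{81} = 1 + \frac{x}{81}$)
$V = -25$ ($V = -25 + 0 \cdot 37 = -25 + 0 = -25$)
$\frac{V}{-41657 - a{\left(-191 \right)}} = - \frac{25}{-41657 - \left(1 + \frac{1}{81} \left(-191\right)\right)} = - \frac{25}{-41657 - \left(1 - \frac{191}{81}\right)} = - \frac{25}{-41657 - - \frac{110}{81}} = - \frac{25}{-41657 + \frac{110}{81}} = - \frac{25}{- \frac{3374107}{81}} = \left(-25\right) \left(- \frac{81}{3374107}\right) = \frac{2025}{3374107}$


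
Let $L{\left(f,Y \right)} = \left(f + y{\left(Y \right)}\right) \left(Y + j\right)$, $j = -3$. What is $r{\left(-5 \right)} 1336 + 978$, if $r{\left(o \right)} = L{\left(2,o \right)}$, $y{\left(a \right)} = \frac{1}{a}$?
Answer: $- \frac{91302}{5} \approx -18260.0$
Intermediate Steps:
$L{\left(f,Y \right)} = \left(-3 + Y\right) \left(f + \frac{1}{Y}\right)$ ($L{\left(f,Y \right)} = \left(f + \frac{1}{Y}\right) \left(Y - 3\right) = \left(f + \frac{1}{Y}\right) \left(-3 + Y\right) = \left(-3 + Y\right) \left(f + \frac{1}{Y}\right)$)
$r{\left(o \right)} = -5 - \frac{3}{o} + 2 o$ ($r{\left(o \right)} = 1 - 6 - \frac{3}{o} + o 2 = 1 - 6 - \frac{3}{o} + 2 o = -5 - \frac{3}{o} + 2 o$)
$r{\left(-5 \right)} 1336 + 978 = \left(-5 - \frac{3}{-5} + 2 \left(-5\right)\right) 1336 + 978 = \left(-5 - - \frac{3}{5} - 10\right) 1336 + 978 = \left(-5 + \frac{3}{5} - 10\right) 1336 + 978 = \left(- \frac{72}{5}\right) 1336 + 978 = - \frac{96192}{5} + 978 = - \frac{91302}{5}$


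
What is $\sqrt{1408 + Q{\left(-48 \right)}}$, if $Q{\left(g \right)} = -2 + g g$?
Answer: $\sqrt{3710} \approx 60.91$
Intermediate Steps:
$Q{\left(g \right)} = -2 + g^{2}$
$\sqrt{1408 + Q{\left(-48 \right)}} = \sqrt{1408 - \left(2 - \left(-48\right)^{2}\right)} = \sqrt{1408 + \left(-2 + 2304\right)} = \sqrt{1408 + 2302} = \sqrt{3710}$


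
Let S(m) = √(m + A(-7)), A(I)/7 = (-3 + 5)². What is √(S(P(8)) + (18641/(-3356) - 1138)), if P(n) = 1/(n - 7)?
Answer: √(-3219888191 + 2815684*√29)/1678 ≈ 33.737*I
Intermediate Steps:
A(I) = 28 (A(I) = 7*(-3 + 5)² = 7*2² = 7*4 = 28)
P(n) = 1/(-7 + n)
S(m) = √(28 + m) (S(m) = √(m + 28) = √(28 + m))
√(S(P(8)) + (18641/(-3356) - 1138)) = √(√(28 + 1/(-7 + 8)) + (18641/(-3356) - 1138)) = √(√(28 + 1/1) + (18641*(-1/3356) - 1138)) = √(√(28 + 1) + (-18641/3356 - 1138)) = √(√29 - 3837769/3356) = √(-3837769/3356 + √29)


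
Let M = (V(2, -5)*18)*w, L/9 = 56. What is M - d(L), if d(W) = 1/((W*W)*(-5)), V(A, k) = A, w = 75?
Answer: 3429216001/1270080 ≈ 2700.0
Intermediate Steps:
L = 504 (L = 9*56 = 504)
M = 2700 (M = (2*18)*75 = 36*75 = 2700)
d(W) = -1/(5*W²) (d(W) = 1/(W²*(-5)) = 1/(-5*W²) = -1/(5*W²))
M - d(L) = 2700 - (-1)/(5*504²) = 2700 - (-1)/(5*254016) = 2700 - 1*(-1/1270080) = 2700 + 1/1270080 = 3429216001/1270080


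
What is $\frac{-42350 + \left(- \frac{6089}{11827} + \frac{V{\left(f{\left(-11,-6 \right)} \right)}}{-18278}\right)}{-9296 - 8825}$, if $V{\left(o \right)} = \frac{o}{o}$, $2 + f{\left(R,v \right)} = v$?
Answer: $\frac{9155076225669}{3917287350626} \approx 2.3371$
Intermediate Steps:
$f{\left(R,v \right)} = -2 + v$
$V{\left(o \right)} = 1$
$\frac{-42350 + \left(- \frac{6089}{11827} + \frac{V{\left(f{\left(-11,-6 \right)} \right)}}{-18278}\right)}{-9296 - 8825} = \frac{-42350 + \left(- \frac{6089}{11827} + 1 \frac{1}{-18278}\right)}{-9296 - 8825} = \frac{-42350 + \left(\left(-6089\right) \frac{1}{11827} + 1 \left(- \frac{1}{18278}\right)\right)}{-18121} = \left(-42350 - \frac{111306569}{216173906}\right) \left(- \frac{1}{18121}\right) = \left(- \frac{9155076225669}{216173906}\right) \left(- \frac{1}{18121}\right) = \frac{9155076225669}{3917287350626}$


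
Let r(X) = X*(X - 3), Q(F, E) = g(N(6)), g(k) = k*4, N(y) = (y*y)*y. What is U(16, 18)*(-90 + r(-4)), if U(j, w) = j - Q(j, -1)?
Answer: 52576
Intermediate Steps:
N(y) = y**3 (N(y) = y**2*y = y**3)
g(k) = 4*k
Q(F, E) = 864 (Q(F, E) = 4*6**3 = 4*216 = 864)
U(j, w) = -864 + j (U(j, w) = j - 1*864 = j - 864 = -864 + j)
r(X) = X*(-3 + X)
U(16, 18)*(-90 + r(-4)) = (-864 + 16)*(-90 - 4*(-3 - 4)) = -848*(-90 - 4*(-7)) = -848*(-90 + 28) = -848*(-62) = 52576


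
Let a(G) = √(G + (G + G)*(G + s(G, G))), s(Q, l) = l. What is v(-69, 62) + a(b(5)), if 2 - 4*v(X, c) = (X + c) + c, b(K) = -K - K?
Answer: -53/4 + √390 ≈ 6.4984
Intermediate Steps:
b(K) = -2*K
a(G) = √(G + 4*G²) (a(G) = √(G + (G + G)*(G + G)) = √(G + (2*G)*(2*G)) = √(G + 4*G²))
v(X, c) = ½ - c/2 - X/4 (v(X, c) = ½ - ((X + c) + c)/4 = ½ - (X + 2*c)/4 = ½ + (-c/2 - X/4) = ½ - c/2 - X/4)
v(-69, 62) + a(b(5)) = (½ - ½*62 - ¼*(-69)) + √((-2*5)*(1 + 4*(-2*5))) = (½ - 31 + 69/4) + √(-10*(1 + 4*(-10))) = -53/4 + √(-10*(1 - 40)) = -53/4 + √(-10*(-39)) = -53/4 + √390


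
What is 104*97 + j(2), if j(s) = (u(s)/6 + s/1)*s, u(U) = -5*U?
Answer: 30266/3 ≈ 10089.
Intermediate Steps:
j(s) = s²/6 (j(s) = (-5*s/6 + s/1)*s = (-5*s*(⅙) + s*1)*s = (-5*s/6 + s)*s = (s/6)*s = s²/6)
104*97 + j(2) = 104*97 + (⅙)*2² = 10088 + (⅙)*4 = 10088 + ⅔ = 30266/3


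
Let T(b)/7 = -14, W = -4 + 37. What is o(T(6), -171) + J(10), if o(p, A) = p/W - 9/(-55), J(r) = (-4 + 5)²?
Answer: -298/165 ≈ -1.8061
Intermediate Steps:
W = 33
T(b) = -98 (T(b) = 7*(-14) = -98)
J(r) = 1 (J(r) = 1² = 1)
o(p, A) = 9/55 + p/33 (o(p, A) = p/33 - 9/(-55) = p*(1/33) - 9*(-1/55) = p/33 + 9/55 = 9/55 + p/33)
o(T(6), -171) + J(10) = (9/55 + (1/33)*(-98)) + 1 = (9/55 - 98/33) + 1 = -463/165 + 1 = -298/165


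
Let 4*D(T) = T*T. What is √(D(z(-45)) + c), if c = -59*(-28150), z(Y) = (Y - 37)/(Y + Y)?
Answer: √13452886681/90 ≈ 1288.7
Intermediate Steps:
z(Y) = (-37 + Y)/(2*Y) (z(Y) = (-37 + Y)/((2*Y)) = (-37 + Y)*(1/(2*Y)) = (-37 + Y)/(2*Y))
D(T) = T²/4 (D(T) = (T*T)/4 = T²/4)
c = 1660850
√(D(z(-45)) + c) = √(((½)*(-37 - 45)/(-45))²/4 + 1660850) = √(((½)*(-1/45)*(-82))²/4 + 1660850) = √((41/45)²/4 + 1660850) = √((¼)*(1681/2025) + 1660850) = √(1681/8100 + 1660850) = √(13452886681/8100) = √13452886681/90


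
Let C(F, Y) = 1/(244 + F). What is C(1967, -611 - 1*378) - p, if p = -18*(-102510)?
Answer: -4079692979/2211 ≈ -1.8452e+6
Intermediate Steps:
p = 1845180
C(1967, -611 - 1*378) - p = 1/(244 + 1967) - 1*1845180 = 1/2211 - 1845180 = -4079692979/2211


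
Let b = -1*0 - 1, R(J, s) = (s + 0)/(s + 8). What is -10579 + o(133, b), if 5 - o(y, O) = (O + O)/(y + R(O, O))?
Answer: -4916903/465 ≈ -10574.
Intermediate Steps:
R(J, s) = s/(8 + s)
b = -1 (b = 0 - 1 = -1)
o(y, O) = 5 - 2*O/(y + O/(8 + O)) (o(y, O) = 5 - (O + O)/(y + O/(8 + O)) = 5 - 2*O/(y + O/(8 + O)))
-10579 + o(133, b) = -10579 + (5*(-1) + (8 - 1)*(-2*(-1) + 5*133))/(-1 + 133*(8 - 1)) = -10579 + (-5 + 7*(2 + 665))/(-1 + 133*7) = -10579 + (-5 + 7*667)/(-1 + 931) = -10579 + (-5 + 4669)/930 = -10579 + (1/930)*4664 = -10579 + 2332/465 = -4916903/465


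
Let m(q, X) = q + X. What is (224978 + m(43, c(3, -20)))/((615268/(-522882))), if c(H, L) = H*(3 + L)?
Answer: -29408190885/153817 ≈ -1.9119e+5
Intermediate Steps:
m(q, X) = X + q
(224978 + m(43, c(3, -20)))/((615268/(-522882))) = (224978 + (3*(3 - 20) + 43))/((615268/(-522882))) = (224978 + (3*(-17) + 43))/((615268*(-1/522882))) = (224978 + (-51 + 43))/(-307634/261441) = (224978 - 8)*(-261441/307634) = 224970*(-261441/307634) = -29408190885/153817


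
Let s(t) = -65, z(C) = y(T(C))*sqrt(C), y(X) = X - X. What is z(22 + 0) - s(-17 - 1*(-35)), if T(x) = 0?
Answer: 65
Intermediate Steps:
y(X) = 0
z(C) = 0 (z(C) = 0*sqrt(C) = 0)
z(22 + 0) - s(-17 - 1*(-35)) = 0 - 1*(-65) = 0 + 65 = 65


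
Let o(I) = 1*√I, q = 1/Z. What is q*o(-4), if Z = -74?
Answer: -I/37 ≈ -0.027027*I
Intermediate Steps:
q = -1/74 (q = 1/(-74) = -1/74 ≈ -0.013514)
o(I) = √I
q*o(-4) = -I/37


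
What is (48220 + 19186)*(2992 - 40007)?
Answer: -2495033090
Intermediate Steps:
(48220 + 19186)*(2992 - 40007) = 67406*(-37015) = -2495033090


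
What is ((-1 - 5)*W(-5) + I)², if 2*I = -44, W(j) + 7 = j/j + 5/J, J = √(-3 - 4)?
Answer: 472/7 + 120*I*√7 ≈ 67.429 + 317.49*I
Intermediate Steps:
J = I*√7 (J = √(-7) = I*√7 ≈ 2.6458*I)
W(j) = -6 - 5*I*√7/7 (W(j) = -7 + (j/j + 5/((I*√7))) = -7 + (1 + 5*(-I*√7/7)) = -7 + (1 - 5*I*√7/7) = -6 - 5*I*√7/7)
I = -22 (I = (½)*(-44) = -22)
((-1 - 5)*W(-5) + I)² = ((-1 - 5)*(-6 - 5*I*√7/7) - 22)² = (-6*(-6 - 5*I*√7/7) - 22)² = ((36 + 30*I*√7/7) - 22)² = (14 + 30*I*√7/7)²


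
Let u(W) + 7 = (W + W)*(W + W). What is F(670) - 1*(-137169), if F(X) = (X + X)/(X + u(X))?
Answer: 246391600787/1796263 ≈ 1.3717e+5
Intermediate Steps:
u(W) = -7 + 4*W**2 (u(W) = -7 + (W + W)*(W + W) = -7 + (2*W)*(2*W) = -7 + 4*W**2)
F(X) = 2*X/(-7 + X + 4*X**2) (F(X) = (X + X)/(X + (-7 + 4*X**2)) = (2*X)/(-7 + X + 4*X**2) = 2*X/(-7 + X + 4*X**2))
F(670) - 1*(-137169) = 2*670/(-7 + 670 + 4*670**2) - 1*(-137169) = 2*670/(-7 + 670 + 4*448900) + 137169 = 2*670/(-7 + 670 + 1795600) + 137169 = 2*670/1796263 + 137169 = 2*670*(1/1796263) + 137169 = 1340/1796263 + 137169 = 246391600787/1796263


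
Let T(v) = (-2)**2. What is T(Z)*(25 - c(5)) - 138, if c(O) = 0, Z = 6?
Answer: -38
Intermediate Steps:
T(v) = 4
T(Z)*(25 - c(5)) - 138 = 4*(25 - 1*0) - 138 = 4*(25 + 0) - 138 = 4*25 - 138 = 100 - 138 = -38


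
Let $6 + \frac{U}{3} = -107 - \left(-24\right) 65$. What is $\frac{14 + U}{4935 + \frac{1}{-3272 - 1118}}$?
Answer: $\frac{19118450}{21664649} \approx 0.88247$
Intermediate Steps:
$U = 4341$ ($U = -18 + 3 \left(-107 - \left(-24\right) 65\right) = -18 + 3 \left(-107 - -1560\right) = -18 + 3 \left(-107 + 1560\right) = -18 + 3 \cdot 1453 = -18 + 4359 = 4341$)
$\frac{14 + U}{4935 + \frac{1}{-3272 - 1118}} = \frac{14 + 4341}{4935 + \frac{1}{-3272 - 1118}} = \frac{4355}{4935 + \frac{1}{-4390}} = \frac{4355}{4935 - \frac{1}{4390}} = \frac{4355}{\frac{21664649}{4390}} = 4355 \cdot \frac{4390}{21664649} = \frac{19118450}{21664649}$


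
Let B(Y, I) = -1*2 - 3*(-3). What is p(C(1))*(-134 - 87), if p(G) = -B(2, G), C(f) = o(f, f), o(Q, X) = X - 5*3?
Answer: 1547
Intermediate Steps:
B(Y, I) = 7 (B(Y, I) = -2 + 9 = 7)
o(Q, X) = -15 + X (o(Q, X) = X - 15 = -15 + X)
C(f) = -15 + f
p(G) = -7 (p(G) = -1*7 = -7)
p(C(1))*(-134 - 87) = -7*(-134 - 87) = -7*(-221) = 1547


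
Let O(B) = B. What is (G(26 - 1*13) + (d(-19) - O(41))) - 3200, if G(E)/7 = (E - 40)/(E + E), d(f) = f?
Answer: -84949/26 ≈ -3267.3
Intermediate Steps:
G(E) = 7*(-40 + E)/(2*E) (G(E) = 7*((E - 40)/(E + E)) = 7*((-40 + E)/((2*E))) = 7*((-40 + E)*(1/(2*E))) = 7*((-40 + E)/(2*E)) = 7*(-40 + E)/(2*E))
(G(26 - 1*13) + (d(-19) - O(41))) - 3200 = ((7/2 - 140/(26 - 1*13)) + (-19 - 1*41)) - 3200 = ((7/2 - 140/(26 - 13)) + (-19 - 41)) - 3200 = ((7/2 - 140/13) - 60) - 3200 = (-189/26 - 60) - 3200 = -1749/26 - 3200 = -84949/26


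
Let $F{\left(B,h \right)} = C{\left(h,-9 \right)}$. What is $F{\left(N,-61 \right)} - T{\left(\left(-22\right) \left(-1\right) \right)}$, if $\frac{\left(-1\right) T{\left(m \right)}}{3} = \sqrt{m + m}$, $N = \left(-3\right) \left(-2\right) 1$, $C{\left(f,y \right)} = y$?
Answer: $-9 + 6 \sqrt{11} \approx 10.9$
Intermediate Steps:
$N = 6$ ($N = 6 \cdot 1 = 6$)
$T{\left(m \right)} = - 3 \sqrt{2} \sqrt{m}$ ($T{\left(m \right)} = - 3 \sqrt{m + m} = - 3 \sqrt{2 m} = - 3 \sqrt{2} \sqrt{m}$)
$F{\left(B,h \right)} = -9$
$F{\left(N,-61 \right)} - T{\left(\left(-22\right) \left(-1\right) \right)} = -9 - - 3 \sqrt{2} \sqrt{\left(-22\right) \left(-1\right)} = -9 - - 3 \sqrt{2} \sqrt{22} = -9 - - 6 \sqrt{11} = -9 + 6 \sqrt{11}$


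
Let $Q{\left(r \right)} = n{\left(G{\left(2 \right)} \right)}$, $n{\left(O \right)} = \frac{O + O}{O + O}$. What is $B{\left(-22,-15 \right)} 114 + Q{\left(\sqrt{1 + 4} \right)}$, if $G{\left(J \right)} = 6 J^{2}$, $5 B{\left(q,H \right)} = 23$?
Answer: $\frac{2627}{5} \approx 525.4$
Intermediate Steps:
$B{\left(q,H \right)} = \frac{23}{5}$ ($B{\left(q,H \right)} = \frac{1}{5} \cdot 23 = \frac{23}{5}$)
$n{\left(O \right)} = 1$ ($n{\left(O \right)} = \frac{2 O}{2 O} = 2 O \frac{1}{2 O} = 1$)
$Q{\left(r \right)} = 1$
$B{\left(-22,-15 \right)} 114 + Q{\left(\sqrt{1 + 4} \right)} = \frac{23}{5} \cdot 114 + 1 = \frac{2622}{5} + 1 = \frac{2627}{5}$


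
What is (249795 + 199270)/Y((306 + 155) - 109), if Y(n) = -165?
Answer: -89813/33 ≈ -2721.6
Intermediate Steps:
(249795 + 199270)/Y((306 + 155) - 109) = (249795 + 199270)/(-165) = 449065*(-1/165) = -89813/33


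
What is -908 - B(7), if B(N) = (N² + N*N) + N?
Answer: -1013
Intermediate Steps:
B(N) = N + 2*N² (B(N) = (N² + N²) + N = 2*N² + N = N + 2*N²)
-908 - B(7) = -908 - 7*(1 + 2*7) = -908 - 7*(1 + 14) = -908 - 7*15 = -908 - 1*105 = -908 - 105 = -1013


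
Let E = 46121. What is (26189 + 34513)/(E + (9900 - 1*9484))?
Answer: 60702/46537 ≈ 1.3044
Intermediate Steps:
(26189 + 34513)/(E + (9900 - 1*9484)) = (26189 + 34513)/(46121 + (9900 - 1*9484)) = 60702/(46121 + (9900 - 9484)) = 60702/(46121 + 416) = 60702/46537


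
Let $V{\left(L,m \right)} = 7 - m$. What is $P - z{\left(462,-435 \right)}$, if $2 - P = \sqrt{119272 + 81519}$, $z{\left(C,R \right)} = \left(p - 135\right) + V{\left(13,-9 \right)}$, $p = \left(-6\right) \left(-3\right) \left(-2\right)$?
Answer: $157 - \sqrt{200791} \approx -291.1$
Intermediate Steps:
$p = -36$ ($p = 18 \left(-2\right) = -36$)
$z{\left(C,R \right)} = -155$ ($z{\left(C,R \right)} = \left(-36 - 135\right) + \left(7 - -9\right) = -171 + \left(7 + 9\right) = -171 + 16 = -155$)
$P = 2 - \sqrt{200791}$ ($P = 2 - \sqrt{119272 + 81519} = 2 - \sqrt{200791} \approx -446.1$)
$P - z{\left(462,-435 \right)} = \left(2 - \sqrt{200791}\right) - -155 = \left(2 - \sqrt{200791}\right) + 155 = 157 - \sqrt{200791}$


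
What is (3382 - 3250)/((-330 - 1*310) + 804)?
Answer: 33/41 ≈ 0.80488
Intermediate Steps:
(3382 - 3250)/((-330 - 1*310) + 804) = 132/((-330 - 310) + 804) = 132/(-640 + 804) = 132/164 = 132*(1/164) = 33/41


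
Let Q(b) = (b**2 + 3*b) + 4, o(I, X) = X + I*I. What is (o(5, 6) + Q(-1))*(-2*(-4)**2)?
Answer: -1056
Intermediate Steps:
o(I, X) = X + I**2
Q(b) = 4 + b**2 + 3*b
(o(5, 6) + Q(-1))*(-2*(-4)**2) = ((6 + 5**2) + (4 + (-1)**2 + 3*(-1)))*(-2*(-4)**2) = ((6 + 25) + (4 + 1 - 3))*(-2*16) = (31 + 2)*(-32) = 33*(-32) = -1056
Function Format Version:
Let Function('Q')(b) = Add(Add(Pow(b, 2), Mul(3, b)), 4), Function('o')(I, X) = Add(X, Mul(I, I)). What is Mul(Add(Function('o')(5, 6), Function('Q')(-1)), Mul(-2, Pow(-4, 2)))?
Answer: -1056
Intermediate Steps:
Function('o')(I, X) = Add(X, Pow(I, 2))
Function('Q')(b) = Add(4, Pow(b, 2), Mul(3, b))
Mul(Add(Function('o')(5, 6), Function('Q')(-1)), Mul(-2, Pow(-4, 2))) = Mul(Add(Add(6, Pow(5, 2)), Add(4, Pow(-1, 2), Mul(3, -1))), Mul(-2, Pow(-4, 2))) = Mul(Add(Add(6, 25), Add(4, 1, -3)), Mul(-2, 16)) = Mul(Add(31, 2), -32) = Mul(33, -32) = -1056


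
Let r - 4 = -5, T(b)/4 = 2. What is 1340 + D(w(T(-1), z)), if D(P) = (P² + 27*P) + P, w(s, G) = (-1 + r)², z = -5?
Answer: 1468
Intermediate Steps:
T(b) = 8 (T(b) = 4*2 = 8)
r = -1 (r = 4 - 5 = -1)
w(s, G) = 4 (w(s, G) = (-1 - 1)² = (-2)² = 4)
D(P) = P² + 28*P
1340 + D(w(T(-1), z)) = 1340 + 4*(28 + 4) = 1340 + 4*32 = 1340 + 128 = 1468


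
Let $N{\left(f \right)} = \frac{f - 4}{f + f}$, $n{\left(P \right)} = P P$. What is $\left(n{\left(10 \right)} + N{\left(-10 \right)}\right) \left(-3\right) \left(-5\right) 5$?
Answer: $\frac{15105}{2} \approx 7552.5$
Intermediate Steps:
$n{\left(P \right)} = P^{2}$
$N{\left(f \right)} = \frac{-4 + f}{2 f}$
$\left(n{\left(10 \right)} + N{\left(-10 \right)}\right) \left(-3\right) \left(-5\right) 5 = \left(10^{2} + \frac{-4 - 10}{2 \left(-10\right)}\right) \left(-3\right) \left(-5\right) 5 = \left(100 + \frac{1}{2} \left(- \frac{1}{10}\right) \left(-14\right)\right) 15 \cdot 5 = \left(100 + \frac{7}{10}\right) 75 = \frac{1007}{10} \cdot 75 = \frac{15105}{2}$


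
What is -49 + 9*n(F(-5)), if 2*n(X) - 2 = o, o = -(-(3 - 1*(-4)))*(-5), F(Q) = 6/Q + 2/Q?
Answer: -395/2 ≈ -197.50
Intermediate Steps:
F(Q) = 8/Q
o = -35 (o = -(-(3 + 4))*(-5) = -(-1*7)*(-5) = -(-7)*(-5) = -1*35 = -35)
n(X) = -33/2 (n(X) = 1 + (½)*(-35) = 1 - 35/2 = -33/2)
-49 + 9*n(F(-5)) = -49 + 9*(-33/2) = -49 - 297/2 = -395/2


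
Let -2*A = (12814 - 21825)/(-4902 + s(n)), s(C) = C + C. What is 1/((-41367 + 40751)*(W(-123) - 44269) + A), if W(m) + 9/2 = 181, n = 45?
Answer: 9624/261397262509 ≈ 3.6818e-8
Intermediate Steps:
W(m) = 353/2 (W(m) = -9/2 + 181 = 353/2)
s(C) = 2*C
A = -9011/9624 (A = -(12814 - 21825)/(2*(-4902 + 2*45)) = -(-9011)/(2*(-4902 + 90)) = -(-9011)/(2*(-4812)) = -(-9011)*(-1)/(2*4812) = -½*9011/4812 = -9011/9624 ≈ -0.93631)
1/((-41367 + 40751)*(W(-123) - 44269) + A) = 1/((-41367 + 40751)*(353/2 - 44269) - 9011/9624) = 1/(-616*(-88185/2) - 9011/9624) = 1/(27160980 - 9011/9624) = 1/(261397262509/9624) = 9624/261397262509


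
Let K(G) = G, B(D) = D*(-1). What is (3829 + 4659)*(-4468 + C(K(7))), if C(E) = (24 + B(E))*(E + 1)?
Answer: -36770016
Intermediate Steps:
B(D) = -D
C(E) = (1 + E)*(24 - E) (C(E) = (24 - E)*(E + 1) = (24 - E)*(1 + E) = (1 + E)*(24 - E))
(3829 + 4659)*(-4468 + C(K(7))) = (3829 + 4659)*(-4468 + (24 - 1*7² + 23*7)) = 8488*(-4468 + (24 - 1*49 + 161)) = 8488*(-4468 + (24 - 49 + 161)) = 8488*(-4468 + 136) = 8488*(-4332) = -36770016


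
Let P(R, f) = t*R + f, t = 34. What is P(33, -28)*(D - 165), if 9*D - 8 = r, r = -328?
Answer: -1974670/9 ≈ -2.1941e+5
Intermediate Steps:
P(R, f) = f + 34*R (P(R, f) = 34*R + f = f + 34*R)
D = -320/9 (D = 8/9 + (⅑)*(-328) = 8/9 - 328/9 = -320/9 ≈ -35.556)
P(33, -28)*(D - 165) = (-28 + 34*33)*(-320/9 - 165) = (-28 + 1122)*(-1805/9) = 1094*(-1805/9) = -1974670/9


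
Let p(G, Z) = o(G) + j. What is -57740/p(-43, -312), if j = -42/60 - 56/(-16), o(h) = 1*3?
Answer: -288700/29 ≈ -9955.2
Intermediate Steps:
o(h) = 3
j = 14/5 (j = -42*1/60 - 56*(-1/16) = -7/10 + 7/2 = 14/5 ≈ 2.8000)
p(G, Z) = 29/5 (p(G, Z) = 3 + 14/5 = 29/5)
-57740/p(-43, -312) = -57740/29/5 = -57740*5/29 = -288700/29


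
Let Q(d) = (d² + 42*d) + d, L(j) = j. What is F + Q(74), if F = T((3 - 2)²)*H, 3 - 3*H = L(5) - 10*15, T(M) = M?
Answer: 26122/3 ≈ 8707.3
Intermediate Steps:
Q(d) = d² + 43*d
H = 148/3 (H = 1 - (5 - 10*15)/3 = 1 - (5 - 150)/3 = 1 - ⅓*(-145) = 1 + 145/3 = 148/3 ≈ 49.333)
F = 148/3 (F = (3 - 2)²*(148/3) = 1²*(148/3) = 1*(148/3) = 148/3 ≈ 49.333)
F + Q(74) = 148/3 + 74*(43 + 74) = 148/3 + 74*117 = 148/3 + 8658 = 26122/3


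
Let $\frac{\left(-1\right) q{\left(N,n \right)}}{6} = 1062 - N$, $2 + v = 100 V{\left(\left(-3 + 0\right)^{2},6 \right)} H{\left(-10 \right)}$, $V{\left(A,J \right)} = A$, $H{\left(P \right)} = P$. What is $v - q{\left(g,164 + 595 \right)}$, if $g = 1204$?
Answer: $-9854$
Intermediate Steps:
$v = -9002$ ($v = -2 + 100 \left(-3 + 0\right)^{2} \left(-10\right) = -2 + 100 \left(-3\right)^{2} \left(-10\right) = -2 + 100 \cdot 9 \left(-10\right) = -2 + 900 \left(-10\right) = -2 - 9000 = -9002$)
$q{\left(N,n \right)} = -6372 + 6 N$ ($q{\left(N,n \right)} = - 6 \left(1062 - N\right) = -6372 + 6 N$)
$v - q{\left(g,164 + 595 \right)} = -9002 - \left(-6372 + 6 \cdot 1204\right) = -9002 - \left(-6372 + 7224\right) = -9002 - 852 = -9854$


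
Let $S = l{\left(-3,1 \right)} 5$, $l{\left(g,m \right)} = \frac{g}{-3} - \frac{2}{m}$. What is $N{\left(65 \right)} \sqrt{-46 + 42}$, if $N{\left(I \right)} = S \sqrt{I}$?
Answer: $- 10 i \sqrt{65} \approx - 80.623 i$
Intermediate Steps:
$l{\left(g,m \right)} = - \frac{2}{m} - \frac{g}{3}$ ($l{\left(g,m \right)} = g \left(- \frac{1}{3}\right) - \frac{2}{m} = - \frac{g}{3} - \frac{2}{m} = - \frac{2}{m} - \frac{g}{3}$)
$S = -5$ ($S = \left(- \frac{2}{1} - -1\right) 5 = \left(\left(-2\right) 1 + 1\right) 5 = \left(-2 + 1\right) 5 = \left(-1\right) 5 = -5$)
$N{\left(I \right)} = - 5 \sqrt{I}$
$N{\left(65 \right)} \sqrt{-46 + 42} = - 5 \sqrt{65} \sqrt{-46 + 42} = - 5 \sqrt{65} \sqrt{-4} = - 5 \sqrt{65} \cdot 2 i = - 10 i \sqrt{65}$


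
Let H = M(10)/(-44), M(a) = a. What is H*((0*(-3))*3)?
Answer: 0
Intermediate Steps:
H = -5/22 (H = 10/(-44) = 10*(-1/44) = -5/22 ≈ -0.22727)
H*((0*(-3))*3) = -5*0*(-3)*3/22 = -0*3 = -5/22*0 = 0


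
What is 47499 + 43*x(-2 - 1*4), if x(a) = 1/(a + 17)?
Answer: 522532/11 ≈ 47503.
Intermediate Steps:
x(a) = 1/(17 + a)
47499 + 43*x(-2 - 1*4) = 47499 + 43/(17 + (-2 - 1*4)) = 47499 + 43/(17 + (-2 - 4)) = 47499 + 43/(17 - 6) = 47499 + 43/11 = 522532/11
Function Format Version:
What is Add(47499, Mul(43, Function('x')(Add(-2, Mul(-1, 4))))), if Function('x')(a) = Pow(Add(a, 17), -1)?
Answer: Rational(522532, 11) ≈ 47503.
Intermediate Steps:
Function('x')(a) = Pow(Add(17, a), -1)
Add(47499, Mul(43, Function('x')(Add(-2, Mul(-1, 4))))) = Add(47499, Mul(43, Pow(Add(17, Add(-2, Mul(-1, 4))), -1))) = Add(47499, Mul(43, Pow(Add(17, Add(-2, -4)), -1))) = Add(47499, Mul(43, Pow(Add(17, -6), -1))) = Add(47499, Mul(43, Pow(11, -1))) = Add(47499, Mul(43, Rational(1, 11))) = Add(47499, Rational(43, 11)) = Rational(522532, 11)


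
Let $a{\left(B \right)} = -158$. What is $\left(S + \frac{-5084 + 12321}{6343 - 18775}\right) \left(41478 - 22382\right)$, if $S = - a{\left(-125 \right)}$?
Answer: $\frac{667343479}{222} \approx 3.0061 \cdot 10^{6}$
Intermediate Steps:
$S = 158$ ($S = \left(-1\right) \left(-158\right) = 158$)
$\left(S + \frac{-5084 + 12321}{6343 - 18775}\right) \left(41478 - 22382\right) = \left(158 + \frac{-5084 + 12321}{6343 - 18775}\right) \left(41478 - 22382\right) = \left(158 + \frac{7237}{-12432}\right) 19096 = \left(158 + 7237 \left(- \frac{1}{12432}\right)\right) 19096 = \left(158 - \frac{7237}{12432}\right) 19096 = \frac{1957019}{12432} \cdot 19096 = \frac{667343479}{222}$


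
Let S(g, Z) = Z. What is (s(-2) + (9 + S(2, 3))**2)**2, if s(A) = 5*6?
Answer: 30276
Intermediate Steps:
s(A) = 30
(s(-2) + (9 + S(2, 3))**2)**2 = (30 + (9 + 3)**2)**2 = (30 + 12**2)**2 = (30 + 144)**2 = 174**2 = 30276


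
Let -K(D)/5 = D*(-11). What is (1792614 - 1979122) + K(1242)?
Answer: -118198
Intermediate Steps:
K(D) = 55*D (K(D) = -5*D*(-11) = -(-55)*D = 55*D)
(1792614 - 1979122) + K(1242) = (1792614 - 1979122) + 55*1242 = -186508 + 68310 = -118198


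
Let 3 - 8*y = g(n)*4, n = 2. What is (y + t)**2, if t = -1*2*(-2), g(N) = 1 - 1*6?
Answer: 3025/64 ≈ 47.266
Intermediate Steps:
g(N) = -5 (g(N) = 1 - 6 = -5)
t = 4 (t = -2*(-2) = 4)
y = 23/8 (y = 3/8 - (-5)*4/8 = 3/8 - 1/8*(-20) = 3/8 + 5/2 = 23/8 ≈ 2.8750)
(y + t)**2 = (23/8 + 4)**2 = (55/8)**2 = 3025/64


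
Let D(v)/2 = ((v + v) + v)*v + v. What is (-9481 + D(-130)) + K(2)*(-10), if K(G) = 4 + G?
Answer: 91599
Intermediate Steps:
D(v) = 2*v + 6*v² (D(v) = 2*(((v + v) + v)*v + v) = 2*((2*v + v)*v + v) = 2*((3*v)*v + v) = 2*(3*v² + v) = 2*(v + 3*v²) = 2*v + 6*v²)
(-9481 + D(-130)) + K(2)*(-10) = (-9481 + 2*(-130)*(1 + 3*(-130))) + (4 + 2)*(-10) = (-9481 + 2*(-130)*(1 - 390)) + 6*(-10) = (-9481 + 2*(-130)*(-389)) - 60 = (-9481 + 101140) - 60 = 91659 - 60 = 91599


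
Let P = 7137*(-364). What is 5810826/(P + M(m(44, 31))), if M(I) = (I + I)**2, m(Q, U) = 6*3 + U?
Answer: -415059/184876 ≈ -2.2451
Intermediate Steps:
m(Q, U) = 18 + U
M(I) = 4*I**2 (M(I) = (2*I)**2 = 4*I**2)
P = -2597868
5810826/(P + M(m(44, 31))) = 5810826/(-2597868 + 4*(18 + 31)**2) = 5810826/(-2597868 + 4*49**2) = 5810826/(-2597868 + 4*2401) = 5810826/(-2597868 + 9604) = 5810826/(-2588264) = 5810826*(-1/2588264) = -415059/184876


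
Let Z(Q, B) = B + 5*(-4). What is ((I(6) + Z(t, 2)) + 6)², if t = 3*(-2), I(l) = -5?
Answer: 289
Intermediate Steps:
t = -6
Z(Q, B) = -20 + B (Z(Q, B) = B - 20 = -20 + B)
((I(6) + Z(t, 2)) + 6)² = ((-5 + (-20 + 2)) + 6)² = ((-5 - 18) + 6)² = (-23 + 6)² = (-17)² = 289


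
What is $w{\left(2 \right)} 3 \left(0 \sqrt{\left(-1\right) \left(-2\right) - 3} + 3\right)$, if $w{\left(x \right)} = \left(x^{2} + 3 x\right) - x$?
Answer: $72$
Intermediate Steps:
$w{\left(x \right)} = x^{2} + 2 x$
$w{\left(2 \right)} 3 \left(0 \sqrt{\left(-1\right) \left(-2\right) - 3} + 3\right) = 2 \left(2 + 2\right) 3 \left(0 \sqrt{\left(-1\right) \left(-2\right) - 3} + 3\right) = 2 \cdot 4 \cdot 3 \left(0 \sqrt{2 - 3} + 3\right) = 8 \cdot 3 \left(0 \sqrt{-1} + 3\right) = 24 \left(0 i + 3\right) = 24 \left(0 + 3\right) = 24 \cdot 3 = 72$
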